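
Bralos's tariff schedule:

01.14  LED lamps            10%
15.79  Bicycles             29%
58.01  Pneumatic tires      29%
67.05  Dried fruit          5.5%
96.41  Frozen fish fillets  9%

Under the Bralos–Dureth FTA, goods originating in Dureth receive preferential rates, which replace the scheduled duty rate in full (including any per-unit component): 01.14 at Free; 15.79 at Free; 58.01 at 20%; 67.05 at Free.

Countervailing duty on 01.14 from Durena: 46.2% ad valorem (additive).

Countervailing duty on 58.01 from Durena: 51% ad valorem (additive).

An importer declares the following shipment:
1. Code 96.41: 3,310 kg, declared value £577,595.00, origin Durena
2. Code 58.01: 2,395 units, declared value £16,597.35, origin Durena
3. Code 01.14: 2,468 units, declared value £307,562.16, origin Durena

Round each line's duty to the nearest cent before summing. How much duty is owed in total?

Line 1 (96.41, Durena, 3,310 kg, £577,595.00):
Base rate for 96.41 is 9%.
Duty = £577,595.00 × 9% = £51,983.55.
Line 2 (58.01, Durena, 2,395 units, £16,597.35):
Base rate for 58.01 is 29%.
58.01 has an FTA preferential rate, but origin Durena is not Dureth; base rate stands.
Additional duty on 58.01 from Durena: +51%. Applied ad valorem rate: 29% + 51% = 80%.
Duty = £16,597.35 × 80% = £13,277.88.
Line 3 (01.14, Durena, 2,468 units, £307,562.16):
Base rate for 01.14 is 10%.
01.14 has an FTA preferential rate, but origin Durena is not Dureth; base rate stands.
Additional duty on 01.14 from Durena: +46.2%. Applied ad valorem rate: 10% + 46.2% = 56.2%.
Duty = £307,562.16 × 56.2% = £172,849.93.
Total = £51,983.55 + £13,277.88 + £172,849.93 = £238,111.36.

£238,111.36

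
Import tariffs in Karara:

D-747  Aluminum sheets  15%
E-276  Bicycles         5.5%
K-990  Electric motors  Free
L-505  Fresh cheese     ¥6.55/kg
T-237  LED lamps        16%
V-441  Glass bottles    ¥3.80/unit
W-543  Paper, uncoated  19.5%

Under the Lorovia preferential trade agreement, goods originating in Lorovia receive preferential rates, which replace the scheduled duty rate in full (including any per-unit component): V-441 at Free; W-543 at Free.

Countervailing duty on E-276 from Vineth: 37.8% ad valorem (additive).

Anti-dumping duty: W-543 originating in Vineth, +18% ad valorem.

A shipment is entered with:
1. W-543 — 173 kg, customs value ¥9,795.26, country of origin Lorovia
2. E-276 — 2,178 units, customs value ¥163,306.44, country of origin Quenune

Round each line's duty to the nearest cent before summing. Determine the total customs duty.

Line 1 (W-543, Lorovia, 173 kg, ¥9,795.26):
Base rate for W-543 is 19.5%.
Origin Lorovia qualifies under the Karara–Lorovia agreement and W-543 is covered: preferential rate Free applies instead.
The additional-duty order on W-543 targets Vineth, not Lorovia; it does not apply.
Duty = ¥9,795.26 × 0% = ¥0.00.
Line 2 (E-276, Quenune, 2,178 units, ¥163,306.44):
Base rate for E-276 is 5.5%.
The additional-duty order on E-276 targets Vineth, not Quenune; it does not apply.
Duty = ¥163,306.44 × 5.5% = ¥8,981.85.
Total = ¥0.00 + ¥8,981.85 = ¥8,981.85.

¥8,981.85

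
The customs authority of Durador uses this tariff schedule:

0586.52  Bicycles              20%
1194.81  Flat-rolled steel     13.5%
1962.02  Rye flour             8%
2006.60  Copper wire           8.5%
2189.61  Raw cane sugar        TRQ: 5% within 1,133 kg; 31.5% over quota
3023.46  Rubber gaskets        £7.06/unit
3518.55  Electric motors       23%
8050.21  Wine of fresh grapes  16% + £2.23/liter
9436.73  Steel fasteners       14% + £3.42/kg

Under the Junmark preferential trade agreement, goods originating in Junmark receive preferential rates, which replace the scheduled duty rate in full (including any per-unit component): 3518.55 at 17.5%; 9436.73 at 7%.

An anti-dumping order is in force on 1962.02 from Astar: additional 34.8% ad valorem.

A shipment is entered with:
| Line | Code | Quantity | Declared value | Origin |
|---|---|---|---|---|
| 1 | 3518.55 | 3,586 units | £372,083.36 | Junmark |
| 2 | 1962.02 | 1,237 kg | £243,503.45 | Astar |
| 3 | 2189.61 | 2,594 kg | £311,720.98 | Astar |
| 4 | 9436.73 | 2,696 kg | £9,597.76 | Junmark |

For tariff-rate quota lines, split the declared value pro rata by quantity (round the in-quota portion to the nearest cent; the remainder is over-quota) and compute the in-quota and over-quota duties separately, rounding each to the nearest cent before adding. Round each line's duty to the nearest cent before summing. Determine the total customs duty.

Line 1 (3518.55, Junmark, 3,586 units, £372,083.36):
Base rate for 3518.55 is 23%.
Origin Junmark qualifies under the Durador–Junmark agreement and 3518.55 is covered: preferential rate 17.5% applies instead.
Duty = £372,083.36 × 17.5% = £65,114.59.
Line 2 (1962.02, Astar, 1,237 kg, £243,503.45):
Base rate for 1962.02 is 8%.
Additional duty on 1962.02 from Astar: +34.8%. Applied ad valorem rate: 8% + 34.8% = 42.8%.
Duty = £243,503.45 × 42.8% = £104,219.48.
Line 3 (2189.61, Astar, 2,594 kg, £311,720.98):
Code 2189.61 is under a tariff-rate quota (threshold 1,133 kg). In-quota: 1,133 kg at 5%; over-quota: 1,461 kg at 31.5%.
Pro-rata value split: in-quota = £311,720.98 × 1,133/2,594 = £136,152.61; over-quota = £311,720.98 − £136,152.61 = £175,568.37.
In-quota duty = £136,152.61 × 5% = £6,807.63. Over-quota duty = £175,568.37 × 31.5% = £55,304.04.
Line duty = £6,807.63 + £55,304.04 = £62,111.67.
Line 4 (9436.73, Junmark, 2,696 kg, £9,597.76):
Base rate for 9436.73 is 14% + £3.42/kg.
Origin Junmark qualifies under the Durador–Junmark agreement and 9436.73 is covered: preferential rate 7% applies instead.
Duty = £9,597.76 × 7% = £671.84.
Total = £65,114.59 + £104,219.48 + £62,111.67 + £671.84 = £232,117.58.

£232,117.58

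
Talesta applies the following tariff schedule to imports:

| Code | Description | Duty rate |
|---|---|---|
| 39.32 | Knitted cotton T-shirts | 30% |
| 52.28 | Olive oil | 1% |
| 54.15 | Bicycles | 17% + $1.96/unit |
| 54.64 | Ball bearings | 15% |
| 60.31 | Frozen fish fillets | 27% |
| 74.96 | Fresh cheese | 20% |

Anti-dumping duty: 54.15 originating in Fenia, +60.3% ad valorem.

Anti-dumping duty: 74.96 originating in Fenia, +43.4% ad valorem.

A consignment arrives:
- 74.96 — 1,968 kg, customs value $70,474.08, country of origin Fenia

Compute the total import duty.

Line 1 (74.96, Fenia, 1,968 kg, $70,474.08):
Base rate for 74.96 is 20%.
Additional duty on 74.96 from Fenia: +43.4%. Applied ad valorem rate: 20% + 43.4% = 63.4%.
Duty = $70,474.08 × 63.4% = $44,680.57.

$44,680.57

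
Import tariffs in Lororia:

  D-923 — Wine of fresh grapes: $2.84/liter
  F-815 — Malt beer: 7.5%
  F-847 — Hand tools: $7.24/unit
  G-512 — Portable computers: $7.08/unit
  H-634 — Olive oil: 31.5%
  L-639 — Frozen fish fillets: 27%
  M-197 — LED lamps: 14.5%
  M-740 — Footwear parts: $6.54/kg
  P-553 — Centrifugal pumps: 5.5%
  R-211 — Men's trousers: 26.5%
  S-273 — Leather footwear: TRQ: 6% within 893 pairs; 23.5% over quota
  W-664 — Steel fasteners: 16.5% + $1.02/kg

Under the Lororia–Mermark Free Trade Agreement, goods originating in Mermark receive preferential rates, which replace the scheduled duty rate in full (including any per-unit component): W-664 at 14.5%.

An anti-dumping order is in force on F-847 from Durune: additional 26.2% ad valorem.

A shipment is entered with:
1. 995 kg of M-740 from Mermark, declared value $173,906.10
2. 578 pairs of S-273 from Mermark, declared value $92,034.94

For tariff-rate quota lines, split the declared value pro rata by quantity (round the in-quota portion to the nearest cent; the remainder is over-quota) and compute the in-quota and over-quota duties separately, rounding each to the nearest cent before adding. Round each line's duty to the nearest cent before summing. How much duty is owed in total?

Line 1 (M-740, Mermark, 995 kg, $173,906.10):
Base rate for M-740 is $6.54/kg.
Origin Mermark is the FTA partner but M-740 is not on the preference list; base rate stands.
Duty = 995 × $6.54 = $6,507.30.
Line 2 (S-273, Mermark, 578 pairs, $92,034.94):
Code S-273 is under a tariff-rate quota (threshold 893 pairs). Quantity 578 pairs is within the quota, so the in-quota rate 6% applies to the full value.
Duty = $92,034.94 × 6% = $5,522.10.
Total = $6,507.30 + $5,522.10 = $12,029.40.

$12,029.40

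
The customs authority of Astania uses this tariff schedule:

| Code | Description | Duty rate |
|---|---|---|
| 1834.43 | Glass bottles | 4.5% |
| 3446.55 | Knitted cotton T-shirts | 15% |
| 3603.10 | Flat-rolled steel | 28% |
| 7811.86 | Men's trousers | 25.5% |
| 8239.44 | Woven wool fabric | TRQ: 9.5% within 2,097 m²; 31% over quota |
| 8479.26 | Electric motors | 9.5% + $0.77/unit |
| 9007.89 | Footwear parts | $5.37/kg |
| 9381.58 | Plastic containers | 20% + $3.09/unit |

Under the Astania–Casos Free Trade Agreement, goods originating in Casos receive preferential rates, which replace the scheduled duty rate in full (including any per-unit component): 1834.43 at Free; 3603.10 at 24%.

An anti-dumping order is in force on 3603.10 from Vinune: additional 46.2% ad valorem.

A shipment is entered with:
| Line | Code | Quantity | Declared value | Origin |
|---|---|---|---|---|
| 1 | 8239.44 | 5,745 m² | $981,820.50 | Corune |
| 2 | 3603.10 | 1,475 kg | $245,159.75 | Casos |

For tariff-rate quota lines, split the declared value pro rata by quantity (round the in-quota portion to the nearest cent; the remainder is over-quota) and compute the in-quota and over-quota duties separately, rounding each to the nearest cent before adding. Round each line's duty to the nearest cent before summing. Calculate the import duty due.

$286,151.57

Line 1 (8239.44, Corune, 5,745 m², $981,820.50):
Code 8239.44 is under a tariff-rate quota (threshold 2,097 m²). In-quota: 2,097 m² at 9.5%; over-quota: 3,648 m² at 31%.
Pro-rata value split: in-quota = $981,820.50 × 2,097/5,745 = $358,377.30; over-quota = $981,820.50 − $358,377.30 = $623,443.20.
In-quota duty = $358,377.30 × 9.5% = $34,045.84. Over-quota duty = $623,443.20 × 31% = $193,267.39.
Line duty = $34,045.84 + $193,267.39 = $227,313.23.
Line 2 (3603.10, Casos, 1,475 kg, $245,159.75):
Base rate for 3603.10 is 28%.
Origin Casos qualifies under the Astania–Casos agreement and 3603.10 is covered: preferential rate 24% applies instead.
The additional-duty order on 3603.10 targets Vinune, not Casos; it does not apply.
Duty = $245,159.75 × 24% = $58,838.34.
Total = $227,313.23 + $58,838.34 = $286,151.57.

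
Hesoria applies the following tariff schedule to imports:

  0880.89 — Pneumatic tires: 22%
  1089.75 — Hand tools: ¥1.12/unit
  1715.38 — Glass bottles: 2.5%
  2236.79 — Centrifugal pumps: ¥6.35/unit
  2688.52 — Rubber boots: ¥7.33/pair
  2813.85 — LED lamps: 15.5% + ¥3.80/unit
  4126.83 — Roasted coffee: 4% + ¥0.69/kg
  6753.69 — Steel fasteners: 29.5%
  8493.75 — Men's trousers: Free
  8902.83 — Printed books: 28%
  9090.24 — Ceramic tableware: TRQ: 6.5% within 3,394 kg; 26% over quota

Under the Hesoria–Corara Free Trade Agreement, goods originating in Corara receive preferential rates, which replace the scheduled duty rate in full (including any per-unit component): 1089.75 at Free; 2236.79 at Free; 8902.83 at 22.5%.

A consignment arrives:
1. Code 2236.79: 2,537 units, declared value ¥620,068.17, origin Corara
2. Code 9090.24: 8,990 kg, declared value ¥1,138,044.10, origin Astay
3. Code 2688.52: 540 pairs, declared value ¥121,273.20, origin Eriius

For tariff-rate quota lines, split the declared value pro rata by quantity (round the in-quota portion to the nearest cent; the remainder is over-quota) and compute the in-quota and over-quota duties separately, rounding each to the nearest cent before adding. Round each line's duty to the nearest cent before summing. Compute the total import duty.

¥216,068.61

Line 1 (2236.79, Corara, 2,537 units, ¥620,068.17):
Base rate for 2236.79 is ¥6.35/unit.
Origin Corara qualifies under the Hesoria–Corara agreement and 2236.79 is covered: preferential rate Free applies instead.
Duty = ¥620,068.17 × 0% = ¥0.00.
Line 2 (9090.24, Astay, 8,990 kg, ¥1,138,044.10):
Code 9090.24 is under a tariff-rate quota (threshold 3,394 kg). In-quota: 3,394 kg at 6.5%; over-quota: 5,596 kg at 26%.
Pro-rata value split: in-quota = ¥1,138,044.10 × 3,394/8,990 = ¥429,646.46; over-quota = ¥1,138,044.10 − ¥429,646.46 = ¥708,397.64.
In-quota duty = ¥429,646.46 × 6.5% = ¥27,927.02. Over-quota duty = ¥708,397.64 × 26% = ¥184,183.39.
Line duty = ¥27,927.02 + ¥184,183.39 = ¥212,110.41.
Line 3 (2688.52, Eriius, 540 pairs, ¥121,273.20):
Base rate for 2688.52 is ¥7.33/pair.
Duty = 540 × ¥7.33 = ¥3,958.20.
Total = ¥0.00 + ¥212,110.41 + ¥3,958.20 = ¥216,068.61.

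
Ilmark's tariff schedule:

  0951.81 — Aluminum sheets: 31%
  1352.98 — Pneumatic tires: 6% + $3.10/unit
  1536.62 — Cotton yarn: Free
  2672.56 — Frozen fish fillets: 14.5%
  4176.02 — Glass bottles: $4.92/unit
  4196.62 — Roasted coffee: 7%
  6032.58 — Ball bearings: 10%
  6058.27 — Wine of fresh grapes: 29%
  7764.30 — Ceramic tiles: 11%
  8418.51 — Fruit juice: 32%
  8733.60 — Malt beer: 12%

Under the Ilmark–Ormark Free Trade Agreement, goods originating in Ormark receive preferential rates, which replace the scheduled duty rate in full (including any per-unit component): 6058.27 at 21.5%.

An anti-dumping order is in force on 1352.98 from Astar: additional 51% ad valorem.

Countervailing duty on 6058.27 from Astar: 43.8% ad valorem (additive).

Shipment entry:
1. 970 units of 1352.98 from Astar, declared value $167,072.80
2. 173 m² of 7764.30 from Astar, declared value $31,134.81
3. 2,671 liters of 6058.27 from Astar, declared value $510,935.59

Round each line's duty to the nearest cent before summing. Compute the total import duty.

Line 1 (1352.98, Astar, 970 units, $167,072.80):
Base rate for 1352.98 is 6% + $3.10/unit.
Additional duty on 1352.98 from Astar: +51%. Applied ad valorem rate: 6% + 51% = 57%.
Duty = $167,072.80 × 57% + 970 × $3.10 = $98,238.50.
Line 2 (7764.30, Astar, 173 m², $31,134.81):
Base rate for 7764.30 is 11%.
Duty = $31,134.81 × 11% = $3,424.83.
Line 3 (6058.27, Astar, 2,671 liters, $510,935.59):
Base rate for 6058.27 is 29%.
6058.27 has an FTA preferential rate, but origin Astar is not Ormark; base rate stands.
Additional duty on 6058.27 from Astar: +43.8%. Applied ad valorem rate: 29% + 43.8% = 72.8%.
Duty = $510,935.59 × 72.8% = $371,961.11.
Total = $98,238.50 + $3,424.83 + $371,961.11 = $473,624.44.

$473,624.44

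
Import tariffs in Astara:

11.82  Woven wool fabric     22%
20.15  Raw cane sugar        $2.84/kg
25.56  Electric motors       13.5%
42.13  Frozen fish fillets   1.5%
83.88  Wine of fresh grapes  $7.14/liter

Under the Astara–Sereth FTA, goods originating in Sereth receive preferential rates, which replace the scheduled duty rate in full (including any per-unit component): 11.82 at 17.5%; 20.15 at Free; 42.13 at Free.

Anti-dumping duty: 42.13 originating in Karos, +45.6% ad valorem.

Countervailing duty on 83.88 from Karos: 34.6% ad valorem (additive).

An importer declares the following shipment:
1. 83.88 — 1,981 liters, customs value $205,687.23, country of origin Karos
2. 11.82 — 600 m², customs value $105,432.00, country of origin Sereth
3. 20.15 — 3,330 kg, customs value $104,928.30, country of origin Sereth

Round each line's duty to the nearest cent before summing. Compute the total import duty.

$103,762.72

Line 1 (83.88, Karos, 1,981 liters, $205,687.23):
Base rate for 83.88 is $7.14/liter.
Additional duty on 83.88 from Karos: +34.6% ad valorem. Applied ad valorem rate = 34.6%.
Duty = $205,687.23 × 34.6% + 1,981 × $7.14 = $85,312.12.
Line 2 (11.82, Sereth, 600 m², $105,432.00):
Base rate for 11.82 is 22%.
Origin Sereth qualifies under the Astara–Sereth agreement and 11.82 is covered: preferential rate 17.5% applies instead.
Duty = $105,432.00 × 17.5% = $18,450.60.
Line 3 (20.15, Sereth, 3,330 kg, $104,928.30):
Base rate for 20.15 is $2.84/kg.
Origin Sereth qualifies under the Astara–Sereth agreement and 20.15 is covered: preferential rate Free applies instead.
Duty = $104,928.30 × 0% = $0.00.
Total = $85,312.12 + $18,450.60 + $0.00 = $103,762.72.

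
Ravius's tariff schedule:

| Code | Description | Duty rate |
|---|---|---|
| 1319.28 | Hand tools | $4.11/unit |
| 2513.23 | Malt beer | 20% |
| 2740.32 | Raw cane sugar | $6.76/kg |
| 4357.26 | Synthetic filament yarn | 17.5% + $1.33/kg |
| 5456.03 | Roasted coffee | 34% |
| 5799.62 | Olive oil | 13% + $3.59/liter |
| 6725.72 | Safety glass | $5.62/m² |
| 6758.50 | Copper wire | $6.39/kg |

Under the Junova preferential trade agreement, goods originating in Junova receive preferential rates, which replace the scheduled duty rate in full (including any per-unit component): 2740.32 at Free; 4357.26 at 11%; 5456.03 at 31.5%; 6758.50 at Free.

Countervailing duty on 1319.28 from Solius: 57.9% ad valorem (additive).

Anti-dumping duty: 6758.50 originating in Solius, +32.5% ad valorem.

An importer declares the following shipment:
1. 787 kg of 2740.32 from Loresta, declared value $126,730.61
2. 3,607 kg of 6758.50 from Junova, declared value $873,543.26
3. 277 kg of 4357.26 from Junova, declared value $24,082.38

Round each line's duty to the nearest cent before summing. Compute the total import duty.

Line 1 (2740.32, Loresta, 787 kg, $126,730.61):
Base rate for 2740.32 is $6.76/kg.
2740.32 has an FTA preferential rate, but origin Loresta is not Junova; base rate stands.
Duty = 787 × $6.76 = $5,320.12.
Line 2 (6758.50, Junova, 3,607 kg, $873,543.26):
Base rate for 6758.50 is $6.39/kg.
Origin Junova qualifies under the Ravius–Junova agreement and 6758.50 is covered: preferential rate Free applies instead.
The additional-duty order on 6758.50 targets Solius, not Junova; it does not apply.
Duty = $873,543.26 × 0% = $0.00.
Line 3 (4357.26, Junova, 277 kg, $24,082.38):
Base rate for 4357.26 is 17.5% + $1.33/kg.
Origin Junova qualifies under the Ravius–Junova agreement and 4357.26 is covered: preferential rate 11% applies instead.
Duty = $24,082.38 × 11% = $2,649.06.
Total = $5,320.12 + $0.00 + $2,649.06 = $7,969.18.

$7,969.18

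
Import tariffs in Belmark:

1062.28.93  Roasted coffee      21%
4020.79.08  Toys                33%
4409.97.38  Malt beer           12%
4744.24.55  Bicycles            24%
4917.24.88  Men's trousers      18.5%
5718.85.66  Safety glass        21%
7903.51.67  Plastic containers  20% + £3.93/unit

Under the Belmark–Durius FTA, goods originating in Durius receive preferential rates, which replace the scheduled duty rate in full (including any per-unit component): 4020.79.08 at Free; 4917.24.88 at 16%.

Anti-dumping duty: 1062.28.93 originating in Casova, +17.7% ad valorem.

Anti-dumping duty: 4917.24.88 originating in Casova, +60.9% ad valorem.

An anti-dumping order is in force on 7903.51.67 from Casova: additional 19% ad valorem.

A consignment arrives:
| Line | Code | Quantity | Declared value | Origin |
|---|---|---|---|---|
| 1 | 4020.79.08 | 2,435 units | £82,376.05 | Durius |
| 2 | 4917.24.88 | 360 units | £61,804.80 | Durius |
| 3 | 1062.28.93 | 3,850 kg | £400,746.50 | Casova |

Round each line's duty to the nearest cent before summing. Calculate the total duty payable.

£164,977.67

Line 1 (4020.79.08, Durius, 2,435 units, £82,376.05):
Base rate for 4020.79.08 is 33%.
Origin Durius qualifies under the Belmark–Durius agreement and 4020.79.08 is covered: preferential rate Free applies instead.
Duty = £82,376.05 × 0% = £0.00.
Line 2 (4917.24.88, Durius, 360 units, £61,804.80):
Base rate for 4917.24.88 is 18.5%.
Origin Durius qualifies under the Belmark–Durius agreement and 4917.24.88 is covered: preferential rate 16% applies instead.
The additional-duty order on 4917.24.88 targets Casova, not Durius; it does not apply.
Duty = £61,804.80 × 16% = £9,888.77.
Line 3 (1062.28.93, Casova, 3,850 kg, £400,746.50):
Base rate for 1062.28.93 is 21%.
Additional duty on 1062.28.93 from Casova: +17.7%. Applied ad valorem rate: 21% + 17.7% = 38.7%.
Duty = £400,746.50 × 38.7% = £155,088.90.
Total = £0.00 + £9,888.77 + £155,088.90 = £164,977.67.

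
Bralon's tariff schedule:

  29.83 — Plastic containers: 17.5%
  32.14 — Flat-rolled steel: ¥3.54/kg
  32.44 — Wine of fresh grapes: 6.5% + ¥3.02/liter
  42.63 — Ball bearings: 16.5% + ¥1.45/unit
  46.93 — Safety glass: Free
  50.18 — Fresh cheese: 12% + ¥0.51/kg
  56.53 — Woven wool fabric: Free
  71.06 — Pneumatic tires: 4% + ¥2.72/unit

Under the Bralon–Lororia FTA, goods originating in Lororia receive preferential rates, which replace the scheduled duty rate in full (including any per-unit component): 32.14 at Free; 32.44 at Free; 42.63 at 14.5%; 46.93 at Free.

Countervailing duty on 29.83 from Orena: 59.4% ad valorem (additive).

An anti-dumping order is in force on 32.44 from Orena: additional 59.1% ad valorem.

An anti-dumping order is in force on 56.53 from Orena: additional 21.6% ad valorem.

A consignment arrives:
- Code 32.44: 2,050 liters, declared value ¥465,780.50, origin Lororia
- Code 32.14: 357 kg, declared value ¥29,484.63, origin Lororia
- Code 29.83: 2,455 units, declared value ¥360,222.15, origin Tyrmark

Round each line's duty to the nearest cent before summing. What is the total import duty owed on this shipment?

¥63,038.88

Line 1 (32.44, Lororia, 2,050 liters, ¥465,780.50):
Base rate for 32.44 is 6.5% + ¥3.02/liter.
Origin Lororia qualifies under the Bralon–Lororia agreement and 32.44 is covered: preferential rate Free applies instead.
The additional-duty order on 32.44 targets Orena, not Lororia; it does not apply.
Duty = ¥465,780.50 × 0% = ¥0.00.
Line 2 (32.14, Lororia, 357 kg, ¥29,484.63):
Base rate for 32.14 is ¥3.54/kg.
Origin Lororia qualifies under the Bralon–Lororia agreement and 32.14 is covered: preferential rate Free applies instead.
Duty = ¥29,484.63 × 0% = ¥0.00.
Line 3 (29.83, Tyrmark, 2,455 units, ¥360,222.15):
Base rate for 29.83 is 17.5%.
The additional-duty order on 29.83 targets Orena, not Tyrmark; it does not apply.
Duty = ¥360,222.15 × 17.5% = ¥63,038.88.
Total = ¥0.00 + ¥0.00 + ¥63,038.88 = ¥63,038.88.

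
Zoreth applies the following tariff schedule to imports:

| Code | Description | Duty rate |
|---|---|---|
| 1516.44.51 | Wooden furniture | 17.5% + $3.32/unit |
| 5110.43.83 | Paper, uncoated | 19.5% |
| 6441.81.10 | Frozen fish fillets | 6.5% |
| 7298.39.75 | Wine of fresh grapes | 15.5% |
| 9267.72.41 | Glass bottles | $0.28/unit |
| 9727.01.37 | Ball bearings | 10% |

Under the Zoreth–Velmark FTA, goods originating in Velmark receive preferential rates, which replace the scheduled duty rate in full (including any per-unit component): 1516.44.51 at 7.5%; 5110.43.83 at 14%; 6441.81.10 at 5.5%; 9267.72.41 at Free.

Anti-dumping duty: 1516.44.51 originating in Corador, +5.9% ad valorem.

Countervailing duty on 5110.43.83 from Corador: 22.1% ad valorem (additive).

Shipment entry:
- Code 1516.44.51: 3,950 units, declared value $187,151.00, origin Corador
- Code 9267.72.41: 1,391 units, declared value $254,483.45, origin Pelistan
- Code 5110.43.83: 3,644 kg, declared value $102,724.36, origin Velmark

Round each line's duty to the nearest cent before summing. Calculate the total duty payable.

$71,678.22

Line 1 (1516.44.51, Corador, 3,950 units, $187,151.00):
Base rate for 1516.44.51 is 17.5% + $3.32/unit.
1516.44.51 has an FTA preferential rate, but origin Corador is not Velmark; base rate stands.
Additional duty on 1516.44.51 from Corador: +5.9%. Applied ad valorem rate: 17.5% + 5.9% = 23.4%.
Duty = $187,151.00 × 23.4% + 3,950 × $3.32 = $56,907.33.
Line 2 (9267.72.41, Pelistan, 1,391 units, $254,483.45):
Base rate for 9267.72.41 is $0.28/unit.
9267.72.41 has an FTA preferential rate, but origin Pelistan is not Velmark; base rate stands.
Duty = 1,391 × $0.28 = $389.48.
Line 3 (5110.43.83, Velmark, 3,644 kg, $102,724.36):
Base rate for 5110.43.83 is 19.5%.
Origin Velmark qualifies under the Zoreth–Velmark agreement and 5110.43.83 is covered: preferential rate 14% applies instead.
The additional-duty order on 5110.43.83 targets Corador, not Velmark; it does not apply.
Duty = $102,724.36 × 14% = $14,381.41.
Total = $56,907.33 + $389.48 + $14,381.41 = $71,678.22.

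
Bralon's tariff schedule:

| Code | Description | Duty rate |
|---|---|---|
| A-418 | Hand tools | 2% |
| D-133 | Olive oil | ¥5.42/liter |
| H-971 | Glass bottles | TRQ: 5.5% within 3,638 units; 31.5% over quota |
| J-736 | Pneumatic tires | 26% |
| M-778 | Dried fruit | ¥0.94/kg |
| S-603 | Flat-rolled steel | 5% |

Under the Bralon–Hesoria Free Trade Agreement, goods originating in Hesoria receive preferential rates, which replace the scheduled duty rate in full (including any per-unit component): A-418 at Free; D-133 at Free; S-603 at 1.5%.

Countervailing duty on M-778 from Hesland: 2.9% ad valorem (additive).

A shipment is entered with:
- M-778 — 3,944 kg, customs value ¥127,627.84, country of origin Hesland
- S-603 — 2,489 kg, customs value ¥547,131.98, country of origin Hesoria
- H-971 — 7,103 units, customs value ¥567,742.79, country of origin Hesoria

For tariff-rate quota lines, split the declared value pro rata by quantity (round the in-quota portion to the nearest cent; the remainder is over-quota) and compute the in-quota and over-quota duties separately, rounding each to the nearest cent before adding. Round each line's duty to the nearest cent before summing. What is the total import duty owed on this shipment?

¥118,850.34

Line 1 (M-778, Hesland, 3,944 kg, ¥127,627.84):
Base rate for M-778 is ¥0.94/kg.
Additional duty on M-778 from Hesland: +2.9% ad valorem. Applied ad valorem rate = 2.9%.
Duty = ¥127,627.84 × 2.9% + 3,944 × ¥0.94 = ¥7,408.57.
Line 2 (S-603, Hesoria, 2,489 kg, ¥547,131.98):
Base rate for S-603 is 5%.
Origin Hesoria qualifies under the Bralon–Hesoria agreement and S-603 is covered: preferential rate 1.5% applies instead.
Duty = ¥547,131.98 × 1.5% = ¥8,206.98.
Line 3 (H-971, Hesoria, 7,103 units, ¥567,742.79):
Code H-971 is under a tariff-rate quota (threshold 3,638 units). In-quota: 3,638 units at 5.5%; over-quota: 3,465 units at 31.5%.
Pro-rata value split: in-quota = ¥567,742.79 × 3,638/7,103 = ¥290,785.34; over-quota = ¥567,742.79 − ¥290,785.34 = ¥276,957.45.
In-quota duty = ¥290,785.34 × 5.5% = ¥15,993.19. Over-quota duty = ¥276,957.45 × 31.5% = ¥87,241.60.
Line duty = ¥15,993.19 + ¥87,241.60 = ¥103,234.79.
Total = ¥7,408.57 + ¥8,206.98 + ¥103,234.79 = ¥118,850.34.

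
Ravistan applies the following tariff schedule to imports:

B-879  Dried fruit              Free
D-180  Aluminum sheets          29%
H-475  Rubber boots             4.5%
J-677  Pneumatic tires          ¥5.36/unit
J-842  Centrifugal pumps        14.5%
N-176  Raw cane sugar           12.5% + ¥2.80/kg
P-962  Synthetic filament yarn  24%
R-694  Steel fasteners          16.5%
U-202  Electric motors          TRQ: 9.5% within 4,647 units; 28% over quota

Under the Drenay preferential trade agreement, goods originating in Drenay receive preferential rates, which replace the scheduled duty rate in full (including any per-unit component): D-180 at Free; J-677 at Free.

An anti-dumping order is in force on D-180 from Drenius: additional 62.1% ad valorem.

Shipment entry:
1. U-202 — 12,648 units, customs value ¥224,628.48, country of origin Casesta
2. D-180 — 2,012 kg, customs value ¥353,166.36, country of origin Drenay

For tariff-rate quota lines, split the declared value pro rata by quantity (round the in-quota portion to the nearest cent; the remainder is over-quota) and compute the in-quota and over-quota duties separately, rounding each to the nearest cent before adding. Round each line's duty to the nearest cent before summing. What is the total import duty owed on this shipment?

¥47,627.79

Line 1 (U-202, Casesta, 12,648 units, ¥224,628.48):
Code U-202 is under a tariff-rate quota (threshold 4,647 units). In-quota: 4,647 units at 9.5%; over-quota: 8,001 units at 28%.
Pro-rata value split: in-quota = ¥224,628.48 × 4,647/12,648 = ¥82,530.72; over-quota = ¥224,628.48 − ¥82,530.72 = ¥142,097.76.
In-quota duty = ¥82,530.72 × 9.5% = ¥7,840.42. Over-quota duty = ¥142,097.76 × 28% = ¥39,787.37.
Line duty = ¥7,840.42 + ¥39,787.37 = ¥47,627.79.
Line 2 (D-180, Drenay, 2,012 kg, ¥353,166.36):
Base rate for D-180 is 29%.
Origin Drenay qualifies under the Ravistan–Drenay agreement and D-180 is covered: preferential rate Free applies instead.
The additional-duty order on D-180 targets Drenius, not Drenay; it does not apply.
Duty = ¥353,166.36 × 0% = ¥0.00.
Total = ¥47,627.79 + ¥0.00 = ¥47,627.79.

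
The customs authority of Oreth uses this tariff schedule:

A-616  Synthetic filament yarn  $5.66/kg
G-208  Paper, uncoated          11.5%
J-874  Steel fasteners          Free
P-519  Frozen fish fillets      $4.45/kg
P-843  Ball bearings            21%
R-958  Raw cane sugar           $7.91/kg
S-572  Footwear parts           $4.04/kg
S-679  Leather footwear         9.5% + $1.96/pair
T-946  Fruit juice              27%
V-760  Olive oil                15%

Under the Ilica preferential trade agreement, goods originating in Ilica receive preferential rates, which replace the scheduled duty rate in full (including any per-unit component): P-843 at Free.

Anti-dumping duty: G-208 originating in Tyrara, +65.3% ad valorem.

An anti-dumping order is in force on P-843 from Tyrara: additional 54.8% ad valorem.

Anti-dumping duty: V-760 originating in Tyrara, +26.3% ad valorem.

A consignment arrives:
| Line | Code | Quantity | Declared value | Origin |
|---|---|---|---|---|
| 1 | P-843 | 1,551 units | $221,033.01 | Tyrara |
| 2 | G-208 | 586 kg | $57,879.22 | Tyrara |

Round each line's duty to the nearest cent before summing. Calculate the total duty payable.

$211,994.26

Line 1 (P-843, Tyrara, 1,551 units, $221,033.01):
Base rate for P-843 is 21%.
P-843 has an FTA preferential rate, but origin Tyrara is not Ilica; base rate stands.
Additional duty on P-843 from Tyrara: +54.8%. Applied ad valorem rate: 21% + 54.8% = 75.8%.
Duty = $221,033.01 × 75.8% = $167,543.02.
Line 2 (G-208, Tyrara, 586 kg, $57,879.22):
Base rate for G-208 is 11.5%.
Additional duty on G-208 from Tyrara: +65.3%. Applied ad valorem rate: 11.5% + 65.3% = 76.8%.
Duty = $57,879.22 × 76.8% = $44,451.24.
Total = $167,543.02 + $44,451.24 = $211,994.26.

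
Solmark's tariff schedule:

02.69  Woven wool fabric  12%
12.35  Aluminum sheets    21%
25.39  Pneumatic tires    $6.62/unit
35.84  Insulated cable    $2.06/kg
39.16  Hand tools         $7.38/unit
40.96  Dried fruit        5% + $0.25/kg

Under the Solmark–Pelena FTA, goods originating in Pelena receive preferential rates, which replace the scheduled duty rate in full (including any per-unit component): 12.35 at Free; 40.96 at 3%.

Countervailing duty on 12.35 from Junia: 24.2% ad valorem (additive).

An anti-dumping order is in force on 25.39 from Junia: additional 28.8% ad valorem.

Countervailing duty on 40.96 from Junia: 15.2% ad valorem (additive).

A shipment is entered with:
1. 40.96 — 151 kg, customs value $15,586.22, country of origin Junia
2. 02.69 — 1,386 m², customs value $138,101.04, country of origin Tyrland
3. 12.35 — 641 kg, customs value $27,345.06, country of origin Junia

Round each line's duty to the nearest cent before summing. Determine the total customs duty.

Line 1 (40.96, Junia, 151 kg, $15,586.22):
Base rate for 40.96 is 5% + $0.25/kg.
40.96 has an FTA preferential rate, but origin Junia is not Pelena; base rate stands.
Additional duty on 40.96 from Junia: +15.2%. Applied ad valorem rate: 5% + 15.2% = 20.2%.
Duty = $15,586.22 × 20.2% + 151 × $0.25 = $3,186.17.
Line 2 (02.69, Tyrland, 1,386 m², $138,101.04):
Base rate for 02.69 is 12%.
Duty = $138,101.04 × 12% = $16,572.12.
Line 3 (12.35, Junia, 641 kg, $27,345.06):
Base rate for 12.35 is 21%.
12.35 has an FTA preferential rate, but origin Junia is not Pelena; base rate stands.
Additional duty on 12.35 from Junia: +24.2%. Applied ad valorem rate: 21% + 24.2% = 45.2%.
Duty = $27,345.06 × 45.2% = $12,359.97.
Total = $3,186.17 + $16,572.12 + $12,359.97 = $32,118.26.

$32,118.26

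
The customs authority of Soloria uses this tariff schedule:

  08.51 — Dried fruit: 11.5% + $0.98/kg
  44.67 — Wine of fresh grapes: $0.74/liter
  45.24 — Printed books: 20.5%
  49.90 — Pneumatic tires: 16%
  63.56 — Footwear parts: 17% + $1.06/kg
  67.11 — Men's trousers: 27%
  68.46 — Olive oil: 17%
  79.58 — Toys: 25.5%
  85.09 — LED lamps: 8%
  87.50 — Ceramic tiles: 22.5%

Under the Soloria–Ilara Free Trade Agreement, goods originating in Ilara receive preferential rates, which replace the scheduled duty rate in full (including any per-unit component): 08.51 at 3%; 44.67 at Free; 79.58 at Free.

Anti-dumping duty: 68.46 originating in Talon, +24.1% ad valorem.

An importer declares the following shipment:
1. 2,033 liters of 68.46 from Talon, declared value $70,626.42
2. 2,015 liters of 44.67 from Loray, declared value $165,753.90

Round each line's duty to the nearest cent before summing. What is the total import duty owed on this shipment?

$30,518.56

Line 1 (68.46, Talon, 2,033 liters, $70,626.42):
Base rate for 68.46 is 17%.
Additional duty on 68.46 from Talon: +24.1%. Applied ad valorem rate: 17% + 24.1% = 41.1%.
Duty = $70,626.42 × 41.1% = $29,027.46.
Line 2 (44.67, Loray, 2,015 liters, $165,753.90):
Base rate for 44.67 is $0.74/liter.
44.67 has an FTA preferential rate, but origin Loray is not Ilara; base rate stands.
Duty = 2,015 × $0.74 = $1,491.10.
Total = $29,027.46 + $1,491.10 = $30,518.56.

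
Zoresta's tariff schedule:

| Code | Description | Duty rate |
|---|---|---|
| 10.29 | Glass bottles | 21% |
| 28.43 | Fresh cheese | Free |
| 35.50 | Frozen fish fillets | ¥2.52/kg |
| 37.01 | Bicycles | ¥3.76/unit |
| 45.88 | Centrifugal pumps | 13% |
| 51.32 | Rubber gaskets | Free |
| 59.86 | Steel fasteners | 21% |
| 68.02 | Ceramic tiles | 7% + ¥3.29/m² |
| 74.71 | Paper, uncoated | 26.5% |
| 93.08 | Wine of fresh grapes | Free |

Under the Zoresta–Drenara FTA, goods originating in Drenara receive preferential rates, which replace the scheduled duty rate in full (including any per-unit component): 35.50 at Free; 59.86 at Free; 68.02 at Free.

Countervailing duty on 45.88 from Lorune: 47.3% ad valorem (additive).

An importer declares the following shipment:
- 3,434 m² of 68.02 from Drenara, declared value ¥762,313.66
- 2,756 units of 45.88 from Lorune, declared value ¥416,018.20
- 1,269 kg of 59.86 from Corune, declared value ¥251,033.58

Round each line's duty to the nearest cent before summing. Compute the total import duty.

¥303,576.02

Line 1 (68.02, Drenara, 3,434 m², ¥762,313.66):
Base rate for 68.02 is 7% + ¥3.29/m².
Origin Drenara qualifies under the Zoresta–Drenara agreement and 68.02 is covered: preferential rate Free applies instead.
Duty = ¥762,313.66 × 0% = ¥0.00.
Line 2 (45.88, Lorune, 2,756 units, ¥416,018.20):
Base rate for 45.88 is 13%.
Additional duty on 45.88 from Lorune: +47.3%. Applied ad valorem rate: 13% + 47.3% = 60.3%.
Duty = ¥416,018.20 × 60.3% = ¥250,858.97.
Line 3 (59.86, Corune, 1,269 kg, ¥251,033.58):
Base rate for 59.86 is 21%.
59.86 has an FTA preferential rate, but origin Corune is not Drenara; base rate stands.
Duty = ¥251,033.58 × 21% = ¥52,717.05.
Total = ¥0.00 + ¥250,858.97 + ¥52,717.05 = ¥303,576.02.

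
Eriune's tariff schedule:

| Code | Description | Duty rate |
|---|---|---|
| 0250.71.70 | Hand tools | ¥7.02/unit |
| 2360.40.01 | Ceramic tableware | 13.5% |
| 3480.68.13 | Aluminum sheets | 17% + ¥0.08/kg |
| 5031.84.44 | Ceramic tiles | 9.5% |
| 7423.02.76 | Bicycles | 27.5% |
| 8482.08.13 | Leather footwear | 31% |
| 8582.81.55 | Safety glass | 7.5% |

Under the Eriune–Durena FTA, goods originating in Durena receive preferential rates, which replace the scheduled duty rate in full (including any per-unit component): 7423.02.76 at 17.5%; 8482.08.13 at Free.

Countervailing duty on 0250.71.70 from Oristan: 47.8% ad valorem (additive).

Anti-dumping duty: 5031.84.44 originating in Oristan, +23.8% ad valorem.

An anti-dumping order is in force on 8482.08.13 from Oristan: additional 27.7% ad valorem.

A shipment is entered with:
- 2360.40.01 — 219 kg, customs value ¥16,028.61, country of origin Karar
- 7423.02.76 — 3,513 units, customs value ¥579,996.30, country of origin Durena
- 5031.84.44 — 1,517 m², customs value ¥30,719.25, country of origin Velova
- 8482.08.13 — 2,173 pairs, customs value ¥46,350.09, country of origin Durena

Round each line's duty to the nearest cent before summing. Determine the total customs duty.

Line 1 (2360.40.01, Karar, 219 kg, ¥16,028.61):
Base rate for 2360.40.01 is 13.5%.
Duty = ¥16,028.61 × 13.5% = ¥2,163.86.
Line 2 (7423.02.76, Durena, 3,513 units, ¥579,996.30):
Base rate for 7423.02.76 is 27.5%.
Origin Durena qualifies under the Eriune–Durena agreement and 7423.02.76 is covered: preferential rate 17.5% applies instead.
Duty = ¥579,996.30 × 17.5% = ¥101,499.35.
Line 3 (5031.84.44, Velova, 1,517 m², ¥30,719.25):
Base rate for 5031.84.44 is 9.5%.
The additional-duty order on 5031.84.44 targets Oristan, not Velova; it does not apply.
Duty = ¥30,719.25 × 9.5% = ¥2,918.33.
Line 4 (8482.08.13, Durena, 2,173 pairs, ¥46,350.09):
Base rate for 8482.08.13 is 31%.
Origin Durena qualifies under the Eriune–Durena agreement and 8482.08.13 is covered: preferential rate Free applies instead.
The additional-duty order on 8482.08.13 targets Oristan, not Durena; it does not apply.
Duty = ¥46,350.09 × 0% = ¥0.00.
Total = ¥2,163.86 + ¥101,499.35 + ¥2,918.33 + ¥0.00 = ¥106,581.54.

¥106,581.54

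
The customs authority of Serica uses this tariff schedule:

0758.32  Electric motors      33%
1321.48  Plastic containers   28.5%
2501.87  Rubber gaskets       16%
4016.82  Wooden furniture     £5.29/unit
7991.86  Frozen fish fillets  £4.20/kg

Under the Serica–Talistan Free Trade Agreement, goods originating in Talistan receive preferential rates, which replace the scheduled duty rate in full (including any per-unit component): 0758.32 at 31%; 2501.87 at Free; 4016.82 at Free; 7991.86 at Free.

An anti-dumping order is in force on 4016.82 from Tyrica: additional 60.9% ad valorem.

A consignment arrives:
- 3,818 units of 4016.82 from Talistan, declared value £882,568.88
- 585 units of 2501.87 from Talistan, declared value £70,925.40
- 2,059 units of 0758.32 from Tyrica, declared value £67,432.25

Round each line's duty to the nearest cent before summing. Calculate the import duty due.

£22,252.64

Line 1 (4016.82, Talistan, 3,818 units, £882,568.88):
Base rate for 4016.82 is £5.29/unit.
Origin Talistan qualifies under the Serica–Talistan agreement and 4016.82 is covered: preferential rate Free applies instead.
The additional-duty order on 4016.82 targets Tyrica, not Talistan; it does not apply.
Duty = £882,568.88 × 0% = £0.00.
Line 2 (2501.87, Talistan, 585 units, £70,925.40):
Base rate for 2501.87 is 16%.
Origin Talistan qualifies under the Serica–Talistan agreement and 2501.87 is covered: preferential rate Free applies instead.
Duty = £70,925.40 × 0% = £0.00.
Line 3 (0758.32, Tyrica, 2,059 units, £67,432.25):
Base rate for 0758.32 is 33%.
0758.32 has an FTA preferential rate, but origin Tyrica is not Talistan; base rate stands.
Duty = £67,432.25 × 33% = £22,252.64.
Total = £0.00 + £0.00 + £22,252.64 = £22,252.64.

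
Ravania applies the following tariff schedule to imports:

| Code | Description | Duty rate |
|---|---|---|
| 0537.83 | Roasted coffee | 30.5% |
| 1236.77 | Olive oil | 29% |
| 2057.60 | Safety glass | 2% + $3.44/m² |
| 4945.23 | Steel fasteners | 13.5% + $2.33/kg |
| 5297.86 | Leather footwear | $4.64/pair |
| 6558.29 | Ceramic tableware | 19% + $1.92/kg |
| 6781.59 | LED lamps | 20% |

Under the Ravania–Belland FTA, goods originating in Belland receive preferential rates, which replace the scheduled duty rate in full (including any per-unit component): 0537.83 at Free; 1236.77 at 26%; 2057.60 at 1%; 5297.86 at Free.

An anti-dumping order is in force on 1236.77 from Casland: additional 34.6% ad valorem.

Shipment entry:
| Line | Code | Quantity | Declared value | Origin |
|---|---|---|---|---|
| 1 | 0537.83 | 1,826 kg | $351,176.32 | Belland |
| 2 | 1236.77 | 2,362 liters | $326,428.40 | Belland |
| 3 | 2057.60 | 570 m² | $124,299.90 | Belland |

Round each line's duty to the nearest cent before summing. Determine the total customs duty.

Line 1 (0537.83, Belland, 1,826 kg, $351,176.32):
Base rate for 0537.83 is 30.5%.
Origin Belland qualifies under the Ravania–Belland agreement and 0537.83 is covered: preferential rate Free applies instead.
Duty = $351,176.32 × 0% = $0.00.
Line 2 (1236.77, Belland, 2,362 liters, $326,428.40):
Base rate for 1236.77 is 29%.
Origin Belland qualifies under the Ravania–Belland agreement and 1236.77 is covered: preferential rate 26% applies instead.
The additional-duty order on 1236.77 targets Casland, not Belland; it does not apply.
Duty = $326,428.40 × 26% = $84,871.38.
Line 3 (2057.60, Belland, 570 m², $124,299.90):
Base rate for 2057.60 is 2% + $3.44/m².
Origin Belland qualifies under the Ravania–Belland agreement and 2057.60 is covered: preferential rate 1% applies instead.
Duty = $124,299.90 × 1% = $1,243.00.
Total = $0.00 + $84,871.38 + $1,243.00 = $86,114.38.

$86,114.38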